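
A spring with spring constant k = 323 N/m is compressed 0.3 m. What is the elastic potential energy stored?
PE = ½kx² = ½×323×0.3² = 14.53 J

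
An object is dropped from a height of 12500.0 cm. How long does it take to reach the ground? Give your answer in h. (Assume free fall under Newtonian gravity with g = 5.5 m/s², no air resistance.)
t = √(2h/g) (with unit conversion) = 0.001873 h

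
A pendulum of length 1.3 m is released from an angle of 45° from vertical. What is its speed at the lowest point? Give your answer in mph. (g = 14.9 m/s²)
h = L(1 − cosθ) = 1.3×(1 − cos45°) = 0.3808 m
v = √(2gh) = √(2×14.9×0.3808) = 3.368 m/s = 7.535 mph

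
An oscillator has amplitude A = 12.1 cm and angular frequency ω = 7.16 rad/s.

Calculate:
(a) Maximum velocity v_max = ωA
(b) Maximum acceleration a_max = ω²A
v_max = ωA = 7.16×0.121 = 0.8664 m/s
a_max = ω²A = 7.16²×0.121 = 6.203 m/s²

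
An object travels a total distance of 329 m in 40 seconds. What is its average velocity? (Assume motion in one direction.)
v_avg = Δd / Δt = 329 / 40 = 8.22 m/s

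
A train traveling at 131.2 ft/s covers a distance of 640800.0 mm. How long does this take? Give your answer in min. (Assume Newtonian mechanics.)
t = d/v (with unit conversion) = 0.2671 min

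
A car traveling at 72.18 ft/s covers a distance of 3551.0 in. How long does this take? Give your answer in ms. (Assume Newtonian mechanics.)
t = d/v (with unit conversion) = 4100.0 ms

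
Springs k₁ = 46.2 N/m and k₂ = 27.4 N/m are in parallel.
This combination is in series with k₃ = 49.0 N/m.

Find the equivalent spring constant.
k₁₂ = k₁ + k₂ = 73.6 N/m (parallel)
1/k_eq = 1/k₁₂ + 1/k₃ → k_eq = 29.42 N/m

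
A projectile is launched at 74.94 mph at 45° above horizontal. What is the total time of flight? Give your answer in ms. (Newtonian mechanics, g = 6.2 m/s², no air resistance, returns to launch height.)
T = 2v₀sin(θ)/g (with unit conversion) = 7642.0 ms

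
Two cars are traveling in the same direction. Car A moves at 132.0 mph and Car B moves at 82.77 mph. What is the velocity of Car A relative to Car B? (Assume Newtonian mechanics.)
v_rel = v_A - v_B = 132.0 - 82.77 = 49.23 mph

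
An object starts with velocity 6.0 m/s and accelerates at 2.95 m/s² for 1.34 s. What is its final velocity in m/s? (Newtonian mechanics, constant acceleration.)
v = v₀ + at = 9.953 m/s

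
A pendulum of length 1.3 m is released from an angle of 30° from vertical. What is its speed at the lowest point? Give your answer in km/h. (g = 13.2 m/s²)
h = L(1 − cosθ) = 1.3×(1 − cos30°) = 0.1742 m
v = √(2gh) = √(2×13.2×0.1742) = 2.144 m/s = 7.719 km/h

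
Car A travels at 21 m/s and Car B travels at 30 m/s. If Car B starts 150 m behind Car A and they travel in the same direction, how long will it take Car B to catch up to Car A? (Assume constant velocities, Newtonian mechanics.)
Relative speed: v_rel = 30 - 21 = 9 m/s
Time to catch: t = d₀/v_rel = 150/9 = 16.67 s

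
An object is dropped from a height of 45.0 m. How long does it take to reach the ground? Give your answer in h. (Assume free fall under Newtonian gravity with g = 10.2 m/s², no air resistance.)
t = √(2h/g) (with unit conversion) = 0.0008251 h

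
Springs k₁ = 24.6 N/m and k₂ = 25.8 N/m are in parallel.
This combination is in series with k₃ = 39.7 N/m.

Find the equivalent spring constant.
k₁₂ = k₁ + k₂ = 50.4 N/m (parallel)
1/k_eq = 1/k₁₂ + 1/k₃ → k_eq = 22.21 N/m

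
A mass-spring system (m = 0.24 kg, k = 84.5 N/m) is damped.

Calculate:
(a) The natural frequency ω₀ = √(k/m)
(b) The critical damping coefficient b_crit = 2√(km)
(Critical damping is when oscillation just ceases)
ω₀ = √(k/m) = √(84.5/0.24) = 18.76 rad/s
b_crit = 2√(km) = 2√(84.5×0.24) = 9.007 kg/s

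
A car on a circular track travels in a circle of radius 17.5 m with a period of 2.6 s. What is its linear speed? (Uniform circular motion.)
v = 2πr/T = 2π×17.5/2.6 = 42.29 m/s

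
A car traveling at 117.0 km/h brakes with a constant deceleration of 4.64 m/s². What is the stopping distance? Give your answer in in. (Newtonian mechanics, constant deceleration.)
d = v₀² / (2a) (with unit conversion) = 4481.0 in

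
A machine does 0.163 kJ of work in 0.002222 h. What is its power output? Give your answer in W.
P = W/t = 163 J / 7.999 s = 20.38 W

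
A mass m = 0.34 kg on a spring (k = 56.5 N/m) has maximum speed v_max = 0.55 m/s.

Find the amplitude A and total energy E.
½mv²_max = ½kA² → A = v_max√(m/k) = 0.55×√(0.34/56.5) = 0.04267 m = 4.267 cm
E = ½mv²_max = ½×0.34×0.55² = 0.05143 J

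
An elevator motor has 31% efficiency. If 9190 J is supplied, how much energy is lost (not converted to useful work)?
W_out = η × W_in = 0.31×9190 = 2848.9 J
W_lost = W_in − W_out = 9190 − 2848.9 = 6341.1 J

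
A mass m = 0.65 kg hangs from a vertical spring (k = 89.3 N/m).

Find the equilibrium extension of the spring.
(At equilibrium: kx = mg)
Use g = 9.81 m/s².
x_eq = mg/k = 0.65×9.81/89.3 = 0.07141 m = 7.141 cm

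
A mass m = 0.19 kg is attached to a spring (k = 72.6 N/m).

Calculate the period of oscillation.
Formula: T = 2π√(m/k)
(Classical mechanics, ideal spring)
T = 2π√(m/k) = 2π√(0.19/72.6) = 0.3214 s; f = 1/T = 3.111 Hz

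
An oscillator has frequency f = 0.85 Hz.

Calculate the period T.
T = 1/f = 1/0.85 = 1.176 s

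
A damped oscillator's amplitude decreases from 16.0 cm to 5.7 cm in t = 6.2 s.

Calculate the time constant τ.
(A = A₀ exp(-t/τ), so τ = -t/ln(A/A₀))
A/A₀ = 5.7/16.0 = 0.3563; ln(A/A₀) = -1.032
τ = −t/ln(A/A₀) = −6.2/-1.032 = 6.007 s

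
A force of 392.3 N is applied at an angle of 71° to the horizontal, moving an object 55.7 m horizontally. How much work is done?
W = Fd cosθ = 392.3×55.7×cos(71°) = 7114.0 J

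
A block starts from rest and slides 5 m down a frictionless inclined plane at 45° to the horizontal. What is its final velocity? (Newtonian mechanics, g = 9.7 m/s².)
a = g sin(θ) = 9.7 × sin(45°) = 6.86 m/s²
v = √(2ad) = √(2 × 6.86 × 5) = 8.28 m/s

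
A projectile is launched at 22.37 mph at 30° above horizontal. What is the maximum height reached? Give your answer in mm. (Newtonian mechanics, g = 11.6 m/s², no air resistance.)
H = v₀²sin²(θ)/(2g) (with unit conversion) = 1078.0 mm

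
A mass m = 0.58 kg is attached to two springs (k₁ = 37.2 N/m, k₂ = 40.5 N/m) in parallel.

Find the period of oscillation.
k_eq = k₁+k₂ = 77.7 N/m
T = 2π√(m/k_eq) = 2π√(0.58/77.7) = 0.5429 s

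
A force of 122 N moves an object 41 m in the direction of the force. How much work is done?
W = Fd = 122×41 = 5002.0 J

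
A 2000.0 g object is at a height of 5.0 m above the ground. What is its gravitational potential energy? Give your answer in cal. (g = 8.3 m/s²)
PE = mgh = 2 kg × 8.3 m/s² × 5 m = 83 J = 19.84 cal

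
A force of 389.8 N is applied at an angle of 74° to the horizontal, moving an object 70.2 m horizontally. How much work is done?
W = Fd cosθ = 389.8×70.2×cos(74°) = 7542.5 J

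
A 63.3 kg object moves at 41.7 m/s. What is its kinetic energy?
KE = ½mv² = ½×63.3×41.7² = 55035.87 J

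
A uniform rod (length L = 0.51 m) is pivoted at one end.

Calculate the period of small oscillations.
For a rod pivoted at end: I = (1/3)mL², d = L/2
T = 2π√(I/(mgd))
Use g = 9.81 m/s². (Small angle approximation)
I/m = (1/3)L² = 0.0867 m²; d = L/2 = 0.255 m
T = 2π√(I/(mgd)) = 2π√(0.0867/(9.81×0.255)) = 1.17 s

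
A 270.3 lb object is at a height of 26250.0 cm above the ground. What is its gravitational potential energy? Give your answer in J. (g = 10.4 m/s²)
PE = mgh = 122.6 kg × 10.4 m/s² × 262.5 m = 3.347e+05 J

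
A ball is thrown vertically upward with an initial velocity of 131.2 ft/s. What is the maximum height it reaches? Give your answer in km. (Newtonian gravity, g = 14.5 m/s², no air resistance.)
h_max = v₀²/(2g) (with unit conversion) = 0.05514 km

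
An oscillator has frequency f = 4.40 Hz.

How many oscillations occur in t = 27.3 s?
n = f×t = 4.4×27.3 = 120.1 oscillations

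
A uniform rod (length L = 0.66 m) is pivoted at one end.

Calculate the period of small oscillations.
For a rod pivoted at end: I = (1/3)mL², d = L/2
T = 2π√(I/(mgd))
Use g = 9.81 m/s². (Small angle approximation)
I/m = (1/3)L² = 0.1452 m²; d = L/2 = 0.33 m
T = 2π√(I/(mgd)) = 2π√(0.1452/(9.81×0.33)) = 1.331 s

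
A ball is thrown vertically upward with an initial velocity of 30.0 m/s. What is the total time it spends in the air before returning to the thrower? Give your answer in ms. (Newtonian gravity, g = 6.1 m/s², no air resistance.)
t_total = 2v₀/g (with unit conversion) = 9836.0 ms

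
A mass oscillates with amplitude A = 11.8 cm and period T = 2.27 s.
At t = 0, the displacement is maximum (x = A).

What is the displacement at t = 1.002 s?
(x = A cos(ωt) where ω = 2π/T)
ω = 2π/T = 2π/2.27 = 2.768 rad/s
x = A cos(ωt) = 11.8×cos(2.768×1.002) = -11.01 cm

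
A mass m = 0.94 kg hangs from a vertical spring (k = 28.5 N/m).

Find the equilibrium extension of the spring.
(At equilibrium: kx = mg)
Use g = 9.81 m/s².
x_eq = mg/k = 0.94×9.81/28.5 = 0.3236 m = 32.36 cm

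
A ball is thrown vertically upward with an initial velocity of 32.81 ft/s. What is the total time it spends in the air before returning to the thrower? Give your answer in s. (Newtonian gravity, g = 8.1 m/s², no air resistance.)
t_total = 2v₀/g (with unit conversion) = 2.469 s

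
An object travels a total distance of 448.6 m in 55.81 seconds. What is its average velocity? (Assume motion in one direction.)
v_avg = Δd / Δt = 448.6 / 55.81 = 8.04 m/s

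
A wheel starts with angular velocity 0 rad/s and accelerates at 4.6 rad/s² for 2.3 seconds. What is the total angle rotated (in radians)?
θ = ω₀t + ½αt² = 0×2.3 + ½×4.6×2.3² = 12.17 rad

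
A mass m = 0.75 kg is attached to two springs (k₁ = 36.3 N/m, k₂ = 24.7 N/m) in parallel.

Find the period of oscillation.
k_eq = k₁+k₂ = 61 N/m
T = 2π√(m/k_eq) = 2π√(0.75/61) = 0.6967 s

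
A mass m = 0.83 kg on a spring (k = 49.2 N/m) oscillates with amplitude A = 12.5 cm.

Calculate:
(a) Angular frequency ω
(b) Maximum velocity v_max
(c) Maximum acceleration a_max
ω = √(k/m) = √(49.2/0.83) = 7.699 rad/s
v_max = ωA = 7.699×0.125 = 0.9624 m/s
a_max = ω²A = 7.699²×0.125 = 7.41 m/s²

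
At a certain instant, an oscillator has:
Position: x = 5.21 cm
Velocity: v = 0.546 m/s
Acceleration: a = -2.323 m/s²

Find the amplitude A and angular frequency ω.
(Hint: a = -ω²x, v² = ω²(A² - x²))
a = −ω²x → ω = √(|a|/x) = √(2.323/0.0521) = 6.677 rad/s
v² = ω²(A² − x²) → A = √(x² + v²/ω²) = √(0.0521² + 0.546²/6.677²) = 0.09696 m = 9.696 cm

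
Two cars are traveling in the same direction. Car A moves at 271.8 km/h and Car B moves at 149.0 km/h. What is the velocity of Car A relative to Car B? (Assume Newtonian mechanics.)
v_rel = v_A - v_B = 271.8 - 149.0 = 122.8 km/h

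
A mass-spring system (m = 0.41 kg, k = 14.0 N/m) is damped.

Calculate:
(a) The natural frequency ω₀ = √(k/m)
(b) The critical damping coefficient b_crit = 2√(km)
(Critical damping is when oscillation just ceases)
ω₀ = √(k/m) = √(14.0/0.41) = 5.843 rad/s
b_crit = 2√(km) = 2√(14.0×0.41) = 4.792 kg/s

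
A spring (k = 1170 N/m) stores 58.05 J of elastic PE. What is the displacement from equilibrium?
PE = ½kx² → x = √(2PE/k) = √(2×58.05/1170) = 0.315 m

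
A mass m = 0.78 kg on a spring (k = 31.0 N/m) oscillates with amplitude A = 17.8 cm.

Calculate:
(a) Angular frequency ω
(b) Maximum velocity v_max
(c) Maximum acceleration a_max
ω = √(k/m) = √(31.0/0.78) = 6.304 rad/s
v_max = ωA = 6.304×0.178 = 1.122 m/s
a_max = ω²A = 6.304²×0.178 = 7.074 m/s²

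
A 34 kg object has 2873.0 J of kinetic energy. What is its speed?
KE = ½mv² → v = √(2KE/m) = √(2×2873.0/34) = 13.0 m/s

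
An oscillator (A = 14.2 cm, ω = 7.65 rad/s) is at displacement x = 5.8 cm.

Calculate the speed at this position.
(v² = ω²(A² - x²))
v = ω√(A² − x²) = 7.65×√(0.142² − 0.058²) = 0.9916 m/s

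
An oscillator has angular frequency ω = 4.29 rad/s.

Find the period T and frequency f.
T = 2π/ω = 2π/4.29 = 1.465 s; f = ω/2π = 0.6828 Hz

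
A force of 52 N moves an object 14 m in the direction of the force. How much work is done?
W = Fd = 52×14 = 728.0 J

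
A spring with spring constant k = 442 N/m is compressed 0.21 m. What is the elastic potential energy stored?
PE = ½kx² = ½×442×0.21² = 9.746 J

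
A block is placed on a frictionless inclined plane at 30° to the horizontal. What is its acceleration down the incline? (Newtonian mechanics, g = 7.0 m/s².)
a = g sin(θ) = 7.0 × sin(30°) = 7.0 × 0.5 = 3.5 m/s²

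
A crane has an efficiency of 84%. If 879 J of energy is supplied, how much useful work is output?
W_out = η × W_in = 0.84 × 879 = 738.36 J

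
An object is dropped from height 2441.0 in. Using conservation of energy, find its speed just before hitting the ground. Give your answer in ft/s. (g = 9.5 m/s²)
mgh = ½mv² → v = √(2gh) = √(2×9.5×62) = 34.32 m/s = 112.6 ft/s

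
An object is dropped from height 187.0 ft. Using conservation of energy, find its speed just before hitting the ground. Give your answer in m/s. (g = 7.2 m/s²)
mgh = ½mv² → v = √(2gh) = √(2×7.2×57) = 28.65 m/s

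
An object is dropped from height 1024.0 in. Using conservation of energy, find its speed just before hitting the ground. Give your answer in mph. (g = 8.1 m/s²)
mgh = ½mv² → v = √(2gh) = √(2×8.1×26.01) = 20.53 m/s = 45.92 mph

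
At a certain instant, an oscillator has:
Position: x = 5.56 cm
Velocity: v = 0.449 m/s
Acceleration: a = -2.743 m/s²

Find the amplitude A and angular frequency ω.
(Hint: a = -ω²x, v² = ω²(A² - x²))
a = −ω²x → ω = √(|a|/x) = √(2.743/0.0556) = 7.024 rad/s
v² = ω²(A² − x²) → A = √(x² + v²/ω²) = √(0.0556² + 0.449²/7.024²) = 0.08472 m = 8.472 cm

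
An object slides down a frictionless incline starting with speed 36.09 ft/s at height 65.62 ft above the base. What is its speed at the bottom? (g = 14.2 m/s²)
½mv₀² + mgh = ½mv² → v = √(v₀² + 2gh) = √(11² + 2×14.2×20) = 26.25 m/s = 86.12 ft/s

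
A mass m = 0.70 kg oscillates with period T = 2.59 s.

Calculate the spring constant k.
T = 2π√(m/k) → k = m(2π/T)² = 0.7×(2π/2.59)² = 4.12 N/m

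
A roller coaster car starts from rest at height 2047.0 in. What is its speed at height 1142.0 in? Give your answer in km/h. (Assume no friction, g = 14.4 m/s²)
mgh₁ = ½mv₂² + mgh₂ → v₂ = √(2g(h₁−h₂)) = √(2×14.4×(51.99−29.01)) = 25.73 m/s = 92.63 km/h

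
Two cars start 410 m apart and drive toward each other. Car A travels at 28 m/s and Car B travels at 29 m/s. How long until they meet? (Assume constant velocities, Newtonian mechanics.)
Combined speed: v_combined = 28 + 29 = 57 m/s
Time to meet: t = d/57 = 410/57 = 7.19 s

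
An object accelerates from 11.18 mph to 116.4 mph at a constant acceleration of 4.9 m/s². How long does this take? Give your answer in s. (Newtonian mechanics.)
t = (v - v₀)/a (with unit conversion) = 9.599 s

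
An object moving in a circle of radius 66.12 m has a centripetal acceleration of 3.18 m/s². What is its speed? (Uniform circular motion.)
v = √(a_c × r) = √(3.18 × 66.12) = 14.5 m/s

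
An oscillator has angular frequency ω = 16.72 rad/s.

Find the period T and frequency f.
T = 2π/ω = 2π/16.72 = 0.3758 s; f = ω/2π = 2.661 Hz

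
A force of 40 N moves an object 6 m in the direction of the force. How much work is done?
W = Fd = 40×6 = 240.0 J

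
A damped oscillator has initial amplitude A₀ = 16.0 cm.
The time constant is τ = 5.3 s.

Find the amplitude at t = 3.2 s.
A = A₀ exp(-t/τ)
A = A₀ exp(−t/τ) = 16.0×exp(−3.2/5.3) = 8.748 cm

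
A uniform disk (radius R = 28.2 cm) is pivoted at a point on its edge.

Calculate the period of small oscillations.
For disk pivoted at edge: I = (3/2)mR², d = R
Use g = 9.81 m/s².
I/m = (3/2)R² = 0.1193 m²; d = R = 0.282 m
T = 2π√((3/2)R²/(gR)) = 2π√(3R/(2g)) = 1.305 s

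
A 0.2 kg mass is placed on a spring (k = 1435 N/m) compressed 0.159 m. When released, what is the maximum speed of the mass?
½kx² = ½mv² → v = x√(k/m) = 0.159×√(1435/0.2) = 13.47 m/s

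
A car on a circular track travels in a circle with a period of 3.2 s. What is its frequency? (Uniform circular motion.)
f = 1/T = 1/3.2 = 0.3125 Hz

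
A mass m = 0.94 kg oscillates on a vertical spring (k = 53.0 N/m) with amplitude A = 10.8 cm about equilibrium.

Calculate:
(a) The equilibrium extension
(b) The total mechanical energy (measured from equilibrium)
x_eq = mg/k = 0.94×9.81/53.0 = 0.174 m = 17.4 cm
E = ½kA² = ½×53.0×(0.108)² = 0.3091 J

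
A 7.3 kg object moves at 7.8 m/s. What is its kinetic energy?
KE = ½mv² = ½×7.3×7.8² = 222.066 J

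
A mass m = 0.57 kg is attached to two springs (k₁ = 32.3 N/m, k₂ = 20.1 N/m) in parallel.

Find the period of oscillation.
k_eq = k₁+k₂ = 52.4 N/m
T = 2π√(m/k_eq) = 2π√(0.57/52.4) = 0.6553 s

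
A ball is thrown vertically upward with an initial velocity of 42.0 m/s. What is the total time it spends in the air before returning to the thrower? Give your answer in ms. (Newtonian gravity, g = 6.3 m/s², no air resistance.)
t_total = 2v₀/g (with unit conversion) = 13330.0 ms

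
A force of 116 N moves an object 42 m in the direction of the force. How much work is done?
W = Fd = 116×42 = 4872.0 J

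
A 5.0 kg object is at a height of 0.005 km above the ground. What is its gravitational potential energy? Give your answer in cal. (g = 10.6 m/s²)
PE = mgh = 5 kg × 10.6 m/s² × 5 m = 265 J = 63.34 cal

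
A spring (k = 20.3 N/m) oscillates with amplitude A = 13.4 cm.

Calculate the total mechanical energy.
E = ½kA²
E = ½kA² = ½×20.3×(0.134)² = 0.1823 J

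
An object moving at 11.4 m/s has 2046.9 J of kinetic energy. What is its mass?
KE = ½mv² → m = 2KE/v² = 2×2046.9/11.4² = 31.5 kg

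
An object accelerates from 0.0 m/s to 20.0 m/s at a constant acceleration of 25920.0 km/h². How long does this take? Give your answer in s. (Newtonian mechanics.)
t = (v - v₀)/a (with unit conversion) = 10.0 s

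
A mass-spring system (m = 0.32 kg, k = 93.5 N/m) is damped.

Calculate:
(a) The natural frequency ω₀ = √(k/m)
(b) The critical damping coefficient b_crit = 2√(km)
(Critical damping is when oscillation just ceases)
ω₀ = √(k/m) = √(93.5/0.32) = 17.09 rad/s
b_crit = 2√(km) = 2√(93.5×0.32) = 10.94 kg/s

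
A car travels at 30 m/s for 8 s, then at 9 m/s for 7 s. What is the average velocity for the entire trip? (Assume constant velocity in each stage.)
d₁ = v₁t₁ = 30 × 8 = 240 m
d₂ = v₂t₂ = 9 × 7 = 63 m
d_total = 303 m, t_total = 15 s
v_avg = d_total/t_total = 303/15 = 20.2 m/s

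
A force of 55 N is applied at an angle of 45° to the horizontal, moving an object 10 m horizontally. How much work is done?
W = Fd cosθ = 55×10×cos(45°) = 388.91 J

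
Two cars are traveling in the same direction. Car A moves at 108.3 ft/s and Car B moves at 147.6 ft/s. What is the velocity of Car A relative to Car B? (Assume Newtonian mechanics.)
v_rel = v_A - v_B = 108.3 - 147.6 = -39.3 ft/s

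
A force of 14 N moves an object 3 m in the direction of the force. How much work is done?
W = Fd = 14×3 = 42.0 J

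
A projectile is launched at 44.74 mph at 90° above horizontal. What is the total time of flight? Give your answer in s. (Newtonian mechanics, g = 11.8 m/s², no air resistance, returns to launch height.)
T = 2v₀sin(θ)/g (with unit conversion) = 3.39 s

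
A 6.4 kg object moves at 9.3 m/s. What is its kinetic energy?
KE = ½mv² = ½×6.4×9.3² = 276.768 J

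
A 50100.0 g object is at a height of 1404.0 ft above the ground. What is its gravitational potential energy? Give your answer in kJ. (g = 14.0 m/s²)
PE = mgh = 50.1 kg × 14.0 m/s² × 427.9 m = 3.002e+05 J = 300.2 kJ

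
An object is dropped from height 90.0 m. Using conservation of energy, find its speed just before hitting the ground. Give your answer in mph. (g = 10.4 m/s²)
mgh = ½mv² → v = √(2gh) = √(2×10.4×90) = 43.27 m/s = 96.78 mph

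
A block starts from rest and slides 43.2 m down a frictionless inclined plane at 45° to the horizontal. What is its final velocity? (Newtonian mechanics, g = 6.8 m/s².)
a = g sin(θ) = 6.8 × sin(45°) = 4.81 m/s²
v = √(2ad) = √(2 × 4.81 × 43.2) = 20.38 m/s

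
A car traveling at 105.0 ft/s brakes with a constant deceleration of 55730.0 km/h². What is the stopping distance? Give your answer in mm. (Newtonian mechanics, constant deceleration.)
d = v₀² / (2a) (with unit conversion) = 119100.0 mm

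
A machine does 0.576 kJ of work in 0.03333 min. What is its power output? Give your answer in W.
P = W/t = 576 J / 2 s = 288 W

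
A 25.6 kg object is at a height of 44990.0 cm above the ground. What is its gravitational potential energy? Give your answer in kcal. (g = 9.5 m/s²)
PE = mgh = 25.6 kg × 9.5 m/s² × 449.9 m = 1.094e+05 J = 26.15 kcal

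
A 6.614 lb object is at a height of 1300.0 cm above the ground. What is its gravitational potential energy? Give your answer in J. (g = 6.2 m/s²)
PE = mgh = 3 kg × 6.2 m/s² × 13 m = 241.8 J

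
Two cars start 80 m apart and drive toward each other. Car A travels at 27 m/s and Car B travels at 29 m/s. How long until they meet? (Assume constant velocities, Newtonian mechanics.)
Combined speed: v_combined = 27 + 29 = 56 m/s
Time to meet: t = d/56 = 80/56 = 1.43 s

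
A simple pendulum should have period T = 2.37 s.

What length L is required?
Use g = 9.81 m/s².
T = 2π√(L/g) → L = g(T/2π)² = 9.81×(2.37/2π)² = 1.396 m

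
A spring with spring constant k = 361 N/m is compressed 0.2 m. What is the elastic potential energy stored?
PE = ½kx² = ½×361×0.2² = 7.22 J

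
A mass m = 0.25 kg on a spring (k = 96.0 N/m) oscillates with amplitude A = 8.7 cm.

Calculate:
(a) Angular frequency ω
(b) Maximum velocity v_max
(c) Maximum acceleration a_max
ω = √(k/m) = √(96.0/0.25) = 19.6 rad/s
v_max = ωA = 19.6×0.087 = 1.705 m/s
a_max = ω²A = 19.6²×0.087 = 33.41 m/s²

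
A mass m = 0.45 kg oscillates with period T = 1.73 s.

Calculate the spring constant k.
T = 2π√(m/k) → k = m(2π/T)² = 0.45×(2π/1.73)² = 5.936 N/m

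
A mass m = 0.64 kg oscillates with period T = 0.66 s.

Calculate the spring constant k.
T = 2π√(m/k) → k = m(2π/T)² = 0.64×(2π/0.66)² = 58 N/m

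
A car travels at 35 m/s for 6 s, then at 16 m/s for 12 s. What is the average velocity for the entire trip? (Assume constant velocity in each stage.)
d₁ = v₁t₁ = 35 × 6 = 210 m
d₂ = v₂t₂ = 16 × 12 = 192 m
d_total = 402 m, t_total = 18 s
v_avg = d_total/t_total = 402/18 = 22.33 m/s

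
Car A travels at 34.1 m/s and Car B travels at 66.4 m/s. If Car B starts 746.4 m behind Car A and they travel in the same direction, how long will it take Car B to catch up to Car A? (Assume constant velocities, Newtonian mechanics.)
Relative speed: v_rel = 66.4 - 34.1 = 32.3 m/s
Time to catch: t = d₀/v_rel = 746.4/32.3 = 23.11 s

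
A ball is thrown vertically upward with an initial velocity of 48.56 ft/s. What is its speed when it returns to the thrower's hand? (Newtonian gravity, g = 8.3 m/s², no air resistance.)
By conservation of energy, the ball returns at the same speed = 48.56 ft/s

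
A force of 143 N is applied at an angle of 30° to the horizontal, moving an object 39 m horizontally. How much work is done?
W = Fd cosθ = 143×39×cos(30°) = 4829.8 J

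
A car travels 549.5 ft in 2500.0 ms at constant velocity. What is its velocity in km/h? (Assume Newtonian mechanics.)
v = d/t (with unit conversion) = 241.2 km/h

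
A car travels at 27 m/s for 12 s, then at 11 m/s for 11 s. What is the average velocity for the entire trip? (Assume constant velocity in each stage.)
d₁ = v₁t₁ = 27 × 12 = 324 m
d₂ = v₂t₂ = 11 × 11 = 121 m
d_total = 445 m, t_total = 23 s
v_avg = d_total/t_total = 445/23 = 19.35 m/s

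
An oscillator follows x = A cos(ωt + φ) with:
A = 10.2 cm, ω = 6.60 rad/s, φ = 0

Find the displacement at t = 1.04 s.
x = A cos(ωt + φ) = 10.2×cos(6.6×1.04 + 0) = 8.527 cm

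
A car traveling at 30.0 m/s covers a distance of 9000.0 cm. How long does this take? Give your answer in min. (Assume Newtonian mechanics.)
t = d/v (with unit conversion) = 0.05 min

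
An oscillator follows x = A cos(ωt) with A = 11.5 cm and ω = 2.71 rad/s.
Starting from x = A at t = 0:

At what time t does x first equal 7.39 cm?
cos(ωt) = x/A = 7.39/11.5 = 0.6426
ωt = arccos(0.6426) = 0.8729 rad
t = 0.8729/2.71 = 0.3221 s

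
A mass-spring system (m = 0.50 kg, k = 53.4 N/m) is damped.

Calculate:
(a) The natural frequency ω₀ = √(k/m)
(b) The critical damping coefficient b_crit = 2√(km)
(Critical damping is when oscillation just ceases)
ω₀ = √(k/m) = √(53.4/0.5) = 10.33 rad/s
b_crit = 2√(km) = 2√(53.4×0.5) = 10.33 kg/s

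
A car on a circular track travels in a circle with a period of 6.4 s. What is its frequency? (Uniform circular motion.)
f = 1/T = 1/6.4 = 0.1562 Hz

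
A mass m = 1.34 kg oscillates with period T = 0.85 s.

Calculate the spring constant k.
T = 2π√(m/k) → k = m(2π/T)² = 1.34×(2π/0.85)² = 73.22 N/m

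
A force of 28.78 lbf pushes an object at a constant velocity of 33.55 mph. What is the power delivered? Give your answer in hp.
P = Fv = 128 N × 15 m/s = 1920 W = 2.575 hp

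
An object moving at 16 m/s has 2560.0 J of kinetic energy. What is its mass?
KE = ½mv² → m = 2KE/v² = 2×2560.0/16² = 20.0 kg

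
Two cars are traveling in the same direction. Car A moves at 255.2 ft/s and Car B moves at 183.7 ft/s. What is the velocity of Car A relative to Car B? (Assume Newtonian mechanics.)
v_rel = v_A - v_B = 255.2 - 183.7 = 71.5 ft/s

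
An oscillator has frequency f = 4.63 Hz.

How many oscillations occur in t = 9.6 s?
n = f×t = 4.63×9.6 = 44.45 oscillations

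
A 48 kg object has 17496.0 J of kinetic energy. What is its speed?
KE = ½mv² → v = √(2KE/m) = √(2×17496.0/48) = 27.0 m/s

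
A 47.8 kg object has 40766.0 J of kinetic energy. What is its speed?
KE = ½mv² → v = √(2KE/m) = √(2×40766.0/47.8) = 41.3 m/s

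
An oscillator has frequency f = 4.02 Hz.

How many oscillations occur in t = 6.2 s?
n = f×t = 4.02×6.2 = 24.92 oscillations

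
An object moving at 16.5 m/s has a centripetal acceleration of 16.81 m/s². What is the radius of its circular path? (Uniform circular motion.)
r = v²/a_c = 16.5²/16.81 = 16.2 m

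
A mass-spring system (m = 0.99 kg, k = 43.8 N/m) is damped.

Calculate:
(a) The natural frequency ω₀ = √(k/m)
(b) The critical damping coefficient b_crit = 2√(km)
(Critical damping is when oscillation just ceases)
ω₀ = √(k/m) = √(43.8/0.99) = 6.651 rad/s
b_crit = 2√(km) = 2√(43.8×0.99) = 13.17 kg/s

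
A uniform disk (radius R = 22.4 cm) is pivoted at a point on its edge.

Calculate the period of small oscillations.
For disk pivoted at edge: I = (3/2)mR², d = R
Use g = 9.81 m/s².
I/m = (3/2)R² = 0.07526 m²; d = R = 0.224 m
T = 2π√((3/2)R²/(gR)) = 2π√(3R/(2g)) = 1.163 s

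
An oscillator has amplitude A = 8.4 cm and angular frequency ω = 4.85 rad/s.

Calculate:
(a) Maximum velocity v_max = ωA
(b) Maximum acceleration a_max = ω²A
v_max = ωA = 4.85×0.084 = 0.4074 m/s
a_max = ω²A = 4.85²×0.084 = 1.976 m/s²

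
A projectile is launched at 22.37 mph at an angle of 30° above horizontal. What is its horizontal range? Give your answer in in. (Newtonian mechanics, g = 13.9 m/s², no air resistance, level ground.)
R = v₀² sin(2θ) / g (with unit conversion) = 245.3 in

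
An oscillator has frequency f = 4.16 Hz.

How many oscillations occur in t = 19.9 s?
n = f×t = 4.16×19.9 = 82.78 oscillations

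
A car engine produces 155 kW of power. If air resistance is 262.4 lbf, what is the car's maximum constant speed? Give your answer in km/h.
P = Fv → v = P/F = 155000 W / 1167 N = 132.8 m/s = 478.1 km/h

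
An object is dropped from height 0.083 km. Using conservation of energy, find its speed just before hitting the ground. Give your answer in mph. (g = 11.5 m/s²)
mgh = ½mv² → v = √(2gh) = √(2×11.5×83) = 43.69 m/s = 97.74 mph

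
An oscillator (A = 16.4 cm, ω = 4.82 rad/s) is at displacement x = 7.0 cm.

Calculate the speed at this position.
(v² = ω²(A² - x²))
v = ω√(A² − x²) = 4.82×√(0.164² − 0.07²) = 0.7149 m/s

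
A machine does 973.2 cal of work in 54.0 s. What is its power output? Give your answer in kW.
P = W/t = 4072 J / 54 s = 75.4 W = 0.0754 kW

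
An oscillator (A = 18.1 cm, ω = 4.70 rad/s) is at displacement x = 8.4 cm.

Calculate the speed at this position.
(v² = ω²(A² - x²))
v = ω√(A² − x²) = 4.7×√(0.181² − 0.084²) = 0.7535 m/s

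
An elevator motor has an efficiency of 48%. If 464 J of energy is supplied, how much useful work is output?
W_out = η × W_in = 0.48 × 464 = 222.72 J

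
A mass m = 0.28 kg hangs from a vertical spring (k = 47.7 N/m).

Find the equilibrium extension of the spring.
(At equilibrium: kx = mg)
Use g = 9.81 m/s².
x_eq = mg/k = 0.28×9.81/47.7 = 0.05758 m = 5.758 cm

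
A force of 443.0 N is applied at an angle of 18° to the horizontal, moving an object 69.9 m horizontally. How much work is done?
W = Fd cosθ = 443.0×69.9×cos(18°) = 29450.0 J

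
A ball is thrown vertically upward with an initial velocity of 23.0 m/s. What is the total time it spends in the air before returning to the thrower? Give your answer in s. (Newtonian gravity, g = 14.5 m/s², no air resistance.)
t_total = 2v₀/g = 3.172 s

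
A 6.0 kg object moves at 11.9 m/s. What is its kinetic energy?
KE = ½mv² = ½×6.0×11.9² = 424.83 J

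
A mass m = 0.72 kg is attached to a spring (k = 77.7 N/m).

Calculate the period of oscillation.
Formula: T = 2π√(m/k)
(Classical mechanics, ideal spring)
T = 2π√(m/k) = 2π√(0.72/77.7) = 0.6048 s; f = 1/T = 1.653 Hz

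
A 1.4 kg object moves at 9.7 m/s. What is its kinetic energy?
KE = ½mv² = ½×1.4×9.7² = 65.863 J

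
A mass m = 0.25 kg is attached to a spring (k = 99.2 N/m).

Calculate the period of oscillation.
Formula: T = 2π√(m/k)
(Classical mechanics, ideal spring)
T = 2π√(m/k) = 2π√(0.25/99.2) = 0.3154 s; f = 1/T = 3.17 Hz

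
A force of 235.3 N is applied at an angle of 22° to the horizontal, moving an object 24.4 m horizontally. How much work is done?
W = Fd cosθ = 235.3×24.4×cos(22°) = 5323.3 J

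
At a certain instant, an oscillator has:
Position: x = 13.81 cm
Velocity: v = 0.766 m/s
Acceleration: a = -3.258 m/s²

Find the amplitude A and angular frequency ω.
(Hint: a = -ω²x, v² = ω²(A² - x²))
a = −ω²x → ω = √(|a|/x) = √(3.258/0.1381) = 4.857 rad/s
v² = ω²(A² − x²) → A = √(x² + v²/ω²) = √(0.1381² + 0.766²/4.857²) = 0.2096 m = 20.96 cm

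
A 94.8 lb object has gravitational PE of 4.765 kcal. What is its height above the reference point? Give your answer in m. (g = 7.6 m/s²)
PE = mgh → h = PE/(mg) = 1.994e+04 J / (43 kg × 7.6 m/s²) = 61.01 m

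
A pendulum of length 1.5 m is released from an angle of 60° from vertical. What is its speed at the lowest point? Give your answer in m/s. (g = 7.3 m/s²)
h = L(1 − cosθ) = 1.5×(1 − cos60°) = 0.75 m
v = √(2gh) = √(2×7.3×0.75) = 3.309 m/s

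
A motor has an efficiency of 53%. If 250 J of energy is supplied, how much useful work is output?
W_out = η × W_in = 0.53 × 250 = 132.5 J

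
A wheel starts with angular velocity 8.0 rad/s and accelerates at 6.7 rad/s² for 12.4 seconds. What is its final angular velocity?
ω = ω₀ + αt = 8.0 + 6.7 × 12.4 = 91.08 rad/s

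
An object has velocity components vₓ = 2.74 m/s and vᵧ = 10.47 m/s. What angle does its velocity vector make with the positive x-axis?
θ = arctan(vᵧ/vₓ) = arctan(10.47/2.74) = 75.33°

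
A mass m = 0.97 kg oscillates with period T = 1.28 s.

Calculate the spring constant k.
T = 2π√(m/k) → k = m(2π/T)² = 0.97×(2π/1.28)² = 23.37 N/m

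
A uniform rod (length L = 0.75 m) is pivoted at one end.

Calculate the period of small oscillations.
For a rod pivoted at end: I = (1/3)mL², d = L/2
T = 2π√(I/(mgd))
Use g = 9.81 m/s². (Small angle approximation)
I/m = (1/3)L² = 0.1875 m²; d = L/2 = 0.375 m
T = 2π√(I/(mgd)) = 2π√(0.1875/(9.81×0.375)) = 1.419 s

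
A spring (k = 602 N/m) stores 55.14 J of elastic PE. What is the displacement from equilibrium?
PE = ½kx² → x = √(2PE/k) = √(2×55.14/602) = 0.428 m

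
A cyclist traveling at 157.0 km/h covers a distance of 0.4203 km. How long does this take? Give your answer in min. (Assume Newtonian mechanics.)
t = d/v (with unit conversion) = 0.1606 min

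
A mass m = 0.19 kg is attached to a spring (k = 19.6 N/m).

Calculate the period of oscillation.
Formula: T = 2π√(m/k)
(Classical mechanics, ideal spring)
T = 2π√(m/k) = 2π√(0.19/19.6) = 0.6186 s; f = 1/T = 1.616 Hz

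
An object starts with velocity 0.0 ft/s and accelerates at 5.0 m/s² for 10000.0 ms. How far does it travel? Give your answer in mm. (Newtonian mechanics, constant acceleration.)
d = v₀t + ½at² (with unit conversion) = 250000.0 mm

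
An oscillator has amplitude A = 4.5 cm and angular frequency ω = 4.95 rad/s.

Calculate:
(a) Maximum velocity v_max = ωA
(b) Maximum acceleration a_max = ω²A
v_max = ωA = 4.95×0.045 = 0.2228 m/s
a_max = ω²A = 4.95²×0.045 = 1.103 m/s²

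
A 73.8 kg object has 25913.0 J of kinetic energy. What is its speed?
KE = ½mv² → v = √(2KE/m) = √(2×25913.0/73.8) = 26.5 m/s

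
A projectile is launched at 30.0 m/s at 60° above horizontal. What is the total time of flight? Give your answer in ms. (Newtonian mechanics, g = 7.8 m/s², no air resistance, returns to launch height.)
T = 2v₀sin(θ)/g (with unit conversion) = 6662.0 ms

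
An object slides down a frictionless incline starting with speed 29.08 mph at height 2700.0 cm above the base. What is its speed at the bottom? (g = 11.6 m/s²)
½mv₀² + mgh = ½mv² → v = √(v₀² + 2gh) = √(13² + 2×11.6×27) = 28.2 m/s = 63.09 mph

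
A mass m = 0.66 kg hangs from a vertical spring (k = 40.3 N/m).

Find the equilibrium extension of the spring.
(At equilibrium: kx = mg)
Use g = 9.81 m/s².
x_eq = mg/k = 0.66×9.81/40.3 = 0.1607 m = 16.07 cm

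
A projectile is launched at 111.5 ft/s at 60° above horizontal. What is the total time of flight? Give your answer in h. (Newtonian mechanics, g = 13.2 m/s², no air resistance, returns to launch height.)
T = 2v₀sin(θ)/g (with unit conversion) = 0.001239 h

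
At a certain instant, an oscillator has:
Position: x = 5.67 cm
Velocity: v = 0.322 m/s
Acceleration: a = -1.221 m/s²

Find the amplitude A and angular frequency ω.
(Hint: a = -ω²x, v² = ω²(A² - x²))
a = −ω²x → ω = √(|a|/x) = √(1.221/0.0567) = 4.641 rad/s
v² = ω²(A² − x²) → A = √(x² + v²/ω²) = √(0.0567² + 0.322²/4.641²) = 0.08961 m = 8.961 cm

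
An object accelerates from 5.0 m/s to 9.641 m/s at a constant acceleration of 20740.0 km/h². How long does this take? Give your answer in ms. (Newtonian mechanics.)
t = (v - v₀)/a (with unit conversion) = 2900.0 ms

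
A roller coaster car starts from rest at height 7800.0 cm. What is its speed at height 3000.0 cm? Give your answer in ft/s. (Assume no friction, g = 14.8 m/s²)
mgh₁ = ½mv₂² + mgh₂ → v₂ = √(2g(h₁−h₂)) = √(2×14.8×(78−30)) = 37.69 m/s = 123.7 ft/s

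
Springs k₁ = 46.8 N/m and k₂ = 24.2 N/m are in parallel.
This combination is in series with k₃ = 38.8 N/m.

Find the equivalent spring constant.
k₁₂ = k₁ + k₂ = 71 N/m (parallel)
1/k_eq = 1/k₁₂ + 1/k₃ → k_eq = 25.09 N/m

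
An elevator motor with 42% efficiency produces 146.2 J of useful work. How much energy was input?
W_in = W_out/η = 146.2/0.42 = 348.1 J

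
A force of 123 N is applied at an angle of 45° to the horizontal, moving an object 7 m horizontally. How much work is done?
W = Fd cosθ = 123×7×cos(45°) = 608.82 J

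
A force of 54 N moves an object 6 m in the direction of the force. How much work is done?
W = Fd = 54×6 = 324.0 J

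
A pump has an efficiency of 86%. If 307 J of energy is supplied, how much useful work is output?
W_out = η × W_in = 0.86 × 307 = 264.02 J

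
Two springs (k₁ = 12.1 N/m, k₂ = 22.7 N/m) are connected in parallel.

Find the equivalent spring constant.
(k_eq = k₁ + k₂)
k_eq = k₁ + k₂ = 12.1 + 22.7 = 34.8 N/m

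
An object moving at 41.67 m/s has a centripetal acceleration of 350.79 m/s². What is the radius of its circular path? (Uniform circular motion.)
r = v²/a_c = 41.67²/350.79 = 4.95 m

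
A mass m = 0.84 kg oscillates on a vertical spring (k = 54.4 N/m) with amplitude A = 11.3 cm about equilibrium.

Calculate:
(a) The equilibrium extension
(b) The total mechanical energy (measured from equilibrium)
x_eq = mg/k = 0.84×9.81/54.4 = 0.1515 m = 15.15 cm
E = ½kA² = ½×54.4×(0.113)² = 0.3473 J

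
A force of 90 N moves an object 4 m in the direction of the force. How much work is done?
W = Fd = 90×4 = 360.0 J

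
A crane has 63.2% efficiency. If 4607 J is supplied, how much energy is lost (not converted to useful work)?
W_out = η × W_in = 0.632×4607 = 2911.6 J
W_lost = W_in − W_out = 4607 − 2911.6 = 1695.4 J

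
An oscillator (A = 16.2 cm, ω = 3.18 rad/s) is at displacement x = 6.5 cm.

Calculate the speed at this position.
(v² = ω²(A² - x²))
v = ω√(A² − x²) = 3.18×√(0.162² − 0.065²) = 0.4719 m/s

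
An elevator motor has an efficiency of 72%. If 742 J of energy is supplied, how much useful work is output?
W_out = η × W_in = 0.72 × 742 = 534.24 J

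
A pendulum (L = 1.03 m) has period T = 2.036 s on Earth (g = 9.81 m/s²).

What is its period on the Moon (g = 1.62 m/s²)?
T = 2π√(L/g), so T_moon/T_earth = √(g_earth/g_moon)
T_moon = 2π√(1.03/1.62) = 5.01 s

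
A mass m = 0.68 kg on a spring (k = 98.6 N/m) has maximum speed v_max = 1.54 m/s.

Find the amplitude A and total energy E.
½mv²_max = ½kA² → A = v_max√(m/k) = 1.54×√(0.68/98.6) = 0.1279 m = 12.79 cm
E = ½mv²_max = ½×0.68×1.54² = 0.8063 J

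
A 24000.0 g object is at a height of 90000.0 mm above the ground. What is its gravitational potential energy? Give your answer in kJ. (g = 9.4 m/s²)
PE = mgh = 24 kg × 9.4 m/s² × 90 m = 2.03e+04 J = 20.3 kJ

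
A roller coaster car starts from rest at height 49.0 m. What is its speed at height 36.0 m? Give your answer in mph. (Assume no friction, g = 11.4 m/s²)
mgh₁ = ½mv₂² + mgh₂ → v₂ = √(2g(h₁−h₂)) = √(2×11.4×(49−36)) = 17.22 m/s = 38.51 mph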